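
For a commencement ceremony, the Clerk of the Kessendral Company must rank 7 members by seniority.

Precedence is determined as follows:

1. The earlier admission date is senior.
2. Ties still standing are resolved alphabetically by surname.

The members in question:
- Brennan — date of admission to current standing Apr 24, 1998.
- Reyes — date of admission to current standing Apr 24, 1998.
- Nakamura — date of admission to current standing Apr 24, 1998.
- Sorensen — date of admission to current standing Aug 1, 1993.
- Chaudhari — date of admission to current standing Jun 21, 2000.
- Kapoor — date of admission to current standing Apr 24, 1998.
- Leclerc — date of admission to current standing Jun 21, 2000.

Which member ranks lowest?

Leclerc

By date of admission to current standing (earlier first): Sorensen (Aug 1, 1993); then Brennan, Kapoor, Nakamura and Reyes (each Apr 24, 1998); then Chaudhari and Leclerc (both Jun 21, 2000).
Among Brennan, Kapoor, Nakamura and Reyes, alphabetically by surname: Brennan before Kapoor before Nakamura before Reyes.
Among Chaudhari and Leclerc, alphabetically by surname: Chaudhari before Leclerc.
Order: Sorensen, Brennan, Kapoor, Nakamura, Reyes, Chaudhari, Leclerc.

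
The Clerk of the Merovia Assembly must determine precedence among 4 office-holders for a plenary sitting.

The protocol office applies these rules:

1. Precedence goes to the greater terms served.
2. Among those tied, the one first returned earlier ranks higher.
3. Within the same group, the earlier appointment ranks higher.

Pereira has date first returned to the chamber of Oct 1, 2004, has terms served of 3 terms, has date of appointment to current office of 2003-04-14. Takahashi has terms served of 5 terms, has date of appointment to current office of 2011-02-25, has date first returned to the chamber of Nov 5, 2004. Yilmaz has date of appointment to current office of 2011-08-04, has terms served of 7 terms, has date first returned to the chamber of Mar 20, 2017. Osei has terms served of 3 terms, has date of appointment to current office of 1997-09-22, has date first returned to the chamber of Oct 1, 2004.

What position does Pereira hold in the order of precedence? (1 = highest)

4

By terms served (higher first): Yilmaz (7 terms); then Takahashi (5 terms); then Osei and Pereira (both 3 terms).
Osei and Pereira both have date first returned to the chamber Oct 1, 2004, so the next rule applies.
Among Osei and Pereira, by date of appointment to current office (earlier first): Osei (1997-09-22) before Pereira (2003-04-14).
Order: Yilmaz, Takahashi, Osei, Pereira. So position 4.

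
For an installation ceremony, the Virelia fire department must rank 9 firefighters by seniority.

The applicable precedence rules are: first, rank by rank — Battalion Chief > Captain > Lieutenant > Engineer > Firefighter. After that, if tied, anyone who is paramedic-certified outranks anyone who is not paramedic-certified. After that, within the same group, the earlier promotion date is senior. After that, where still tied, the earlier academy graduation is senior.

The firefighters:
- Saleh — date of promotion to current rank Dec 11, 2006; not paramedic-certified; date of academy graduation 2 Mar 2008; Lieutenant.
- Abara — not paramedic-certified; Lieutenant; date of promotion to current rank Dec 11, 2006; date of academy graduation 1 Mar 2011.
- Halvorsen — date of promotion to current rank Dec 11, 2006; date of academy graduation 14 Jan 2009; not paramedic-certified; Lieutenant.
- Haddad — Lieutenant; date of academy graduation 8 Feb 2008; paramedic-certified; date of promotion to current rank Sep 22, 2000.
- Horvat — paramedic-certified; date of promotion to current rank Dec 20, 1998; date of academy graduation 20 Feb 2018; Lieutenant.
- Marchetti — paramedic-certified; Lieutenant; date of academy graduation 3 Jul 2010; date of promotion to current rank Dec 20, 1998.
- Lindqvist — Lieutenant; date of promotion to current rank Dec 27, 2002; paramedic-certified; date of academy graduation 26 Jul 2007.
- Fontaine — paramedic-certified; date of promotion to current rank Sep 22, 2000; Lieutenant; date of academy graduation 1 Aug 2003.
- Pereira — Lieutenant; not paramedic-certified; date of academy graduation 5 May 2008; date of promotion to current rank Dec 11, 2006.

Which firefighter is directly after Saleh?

Pereira

By rank: Marchetti, Horvat, Fontaine, Haddad, Lindqvist, Saleh, Pereira, Halvorsen and Abara (Lieutenant).
Among Marchetti, Horvat, Fontaine, Haddad, Lindqvist, Saleh, Pereira, Halvorsen and Abara, paramedic-certified before not paramedic-certified: Marchetti, Horvat, Fontaine, Haddad and Lindqvist (paramedic-certified) before Saleh, Pereira, Halvorsen and Abara (not paramedic-certified).
Among Marchetti, Horvat, Fontaine, Haddad and Lindqvist, by date of promotion to current rank (earlier first): Marchetti and Horvat (Dec 20, 1998) before Fontaine and Haddad (Sep 22, 2000) before Lindqvist (Dec 27, 2002).
Among Marchetti and Horvat, by date of academy graduation (earlier first): Marchetti (3 Jul 2010) before Horvat (20 Feb 2018).
Among Fontaine and Haddad, by date of academy graduation (earlier first): Fontaine (1 Aug 2003) before Haddad (8 Feb 2008).
Saleh, Pereira, Halvorsen and Abara all have date of promotion to current rank Dec 11, 2006, so the next rule applies.
Among Saleh, Pereira, Halvorsen and Abara, by date of academy graduation (earlier first): Saleh (2 Mar 2008) before Pereira (5 May 2008) before Halvorsen (14 Jan 2009) before Abara (1 Mar 2011).
Order: Marchetti, Horvat, Fontaine, Haddad, Lindqvist, Saleh, Pereira, Halvorsen, Abara.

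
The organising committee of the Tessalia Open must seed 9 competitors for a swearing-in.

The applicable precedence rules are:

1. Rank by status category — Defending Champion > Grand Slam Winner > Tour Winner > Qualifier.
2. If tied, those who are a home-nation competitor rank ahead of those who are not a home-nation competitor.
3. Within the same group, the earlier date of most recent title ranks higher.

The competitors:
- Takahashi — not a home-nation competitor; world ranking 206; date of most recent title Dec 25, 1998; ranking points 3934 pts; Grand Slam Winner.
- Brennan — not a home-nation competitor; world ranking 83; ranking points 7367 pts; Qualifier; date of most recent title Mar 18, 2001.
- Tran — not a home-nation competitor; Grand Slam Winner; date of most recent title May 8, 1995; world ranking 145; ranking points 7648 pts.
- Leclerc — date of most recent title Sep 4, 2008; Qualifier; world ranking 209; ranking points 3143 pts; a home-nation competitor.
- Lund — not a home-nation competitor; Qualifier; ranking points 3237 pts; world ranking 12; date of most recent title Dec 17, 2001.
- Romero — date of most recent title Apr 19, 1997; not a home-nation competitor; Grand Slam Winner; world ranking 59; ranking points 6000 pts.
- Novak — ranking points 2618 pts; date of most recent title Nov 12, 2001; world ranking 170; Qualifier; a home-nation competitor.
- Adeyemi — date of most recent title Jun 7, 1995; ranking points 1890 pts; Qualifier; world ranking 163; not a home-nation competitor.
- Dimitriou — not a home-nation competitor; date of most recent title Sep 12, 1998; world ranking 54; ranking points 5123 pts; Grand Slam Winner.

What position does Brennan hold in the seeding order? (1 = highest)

8

By status category: Tran, Romero, Dimitriou and Takahashi (Grand Slam Winner); then Novak, Leclerc, Adeyemi, Brennan and Lund (Qualifier).
Tran, Romero, Dimitriou and Takahashi are each not a home-nation competitor, so the next rule applies.
Among Tran, Romero, Dimitriou and Takahashi, by date of most recent title (earlier first): Tran (May 8, 1995) before Romero (Apr 19, 1997) before Dimitriou (Sep 12, 1998) before Takahashi (Dec 25, 1998).
Among Novak, Leclerc, Adeyemi, Brennan and Lund, a home-nation competitor before not a home-nation competitor: Novak and Leclerc (a home-nation competitor) before Adeyemi, Brennan and Lund (not a home-nation competitor).
Among Novak and Leclerc, by date of most recent title (earlier first): Novak (Nov 12, 2001) before Leclerc (Sep 4, 2008).
Among Adeyemi, Brennan and Lund, by date of most recent title (earlier first): Adeyemi (Jun 7, 1995) before Brennan (Mar 18, 2001) before Lund (Dec 17, 2001).
Order: Tran, Romero, Dimitriou, Takahashi, Novak, Leclerc, Adeyemi, Brennan, Lund. So position 8.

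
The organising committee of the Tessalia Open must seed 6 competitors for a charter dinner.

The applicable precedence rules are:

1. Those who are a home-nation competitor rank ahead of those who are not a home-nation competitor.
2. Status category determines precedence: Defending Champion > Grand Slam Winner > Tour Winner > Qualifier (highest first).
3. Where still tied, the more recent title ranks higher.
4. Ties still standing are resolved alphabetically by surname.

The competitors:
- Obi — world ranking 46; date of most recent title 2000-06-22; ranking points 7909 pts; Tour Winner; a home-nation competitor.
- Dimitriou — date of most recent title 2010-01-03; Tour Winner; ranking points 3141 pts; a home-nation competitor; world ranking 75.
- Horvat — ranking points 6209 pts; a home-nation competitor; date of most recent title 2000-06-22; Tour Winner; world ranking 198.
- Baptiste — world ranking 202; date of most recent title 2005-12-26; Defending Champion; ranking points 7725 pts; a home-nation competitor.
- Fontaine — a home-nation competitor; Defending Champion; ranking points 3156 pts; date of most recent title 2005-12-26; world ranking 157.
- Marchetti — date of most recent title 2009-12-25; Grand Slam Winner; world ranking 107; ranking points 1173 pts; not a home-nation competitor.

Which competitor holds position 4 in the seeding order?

Horvat

By the first rule: Baptiste, Fontaine, Dimitriou, Horvat and Obi (each a home-nation competitor); then Marchetti (not a home-nation competitor).
Among Baptiste, Fontaine, Dimitriou, Horvat and Obi, by status category: Baptiste and Fontaine (Defending Champion) before Dimitriou, Horvat and Obi (Tour Winner).
Baptiste and Fontaine both have date of most recent title 2005-12-26, so the next rule applies.
Among Baptiste and Fontaine, alphabetically by surname: Baptiste before Fontaine.
Among Dimitriou, Horvat and Obi, by date of most recent title (later first): Dimitriou (2010-01-03) before Horvat and Obi (2000-06-22).
Among Horvat and Obi, alphabetically by surname: Horvat before Obi.
Order: Baptiste, Fontaine, Dimitriou, Horvat, Obi, Marchetti.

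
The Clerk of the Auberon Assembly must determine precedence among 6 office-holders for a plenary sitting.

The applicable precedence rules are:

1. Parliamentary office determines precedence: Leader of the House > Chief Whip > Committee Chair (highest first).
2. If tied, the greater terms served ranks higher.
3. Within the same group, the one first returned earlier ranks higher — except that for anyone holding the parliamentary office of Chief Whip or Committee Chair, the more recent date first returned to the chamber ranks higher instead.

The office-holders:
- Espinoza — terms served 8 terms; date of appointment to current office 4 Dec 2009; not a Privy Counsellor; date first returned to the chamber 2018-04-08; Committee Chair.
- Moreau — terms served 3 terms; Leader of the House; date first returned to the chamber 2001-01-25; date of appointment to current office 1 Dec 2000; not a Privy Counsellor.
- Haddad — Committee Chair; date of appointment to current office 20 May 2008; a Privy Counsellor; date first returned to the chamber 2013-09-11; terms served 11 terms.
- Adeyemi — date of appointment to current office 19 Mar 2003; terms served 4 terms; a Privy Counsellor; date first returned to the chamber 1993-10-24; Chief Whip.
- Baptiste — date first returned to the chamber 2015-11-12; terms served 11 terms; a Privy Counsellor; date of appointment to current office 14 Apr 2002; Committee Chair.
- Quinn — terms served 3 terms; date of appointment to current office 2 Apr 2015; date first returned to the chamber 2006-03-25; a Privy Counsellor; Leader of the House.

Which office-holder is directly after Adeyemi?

By parliamentary office: Moreau and Quinn (Leader of the House); then Adeyemi (Chief Whip); then Baptiste, Haddad and Espinoza (Committee Chair).
Moreau and Quinn both have terms served 3 terms, so the next rule applies.
Among Moreau and Quinn, by date first returned to the chamber (earlier first): Moreau (2001-01-25) before Quinn (2006-03-25).
Among Baptiste, Haddad and Espinoza, by terms served (higher first): Baptiste and Haddad (11 terms) before Espinoza (8 terms).
Among Baptiste and Haddad, by date first returned to the chamber (later first) (reversed rule for this group): Baptiste (2015-11-12) before Haddad (2013-09-11).
Order: Moreau, Quinn, Adeyemi, Baptiste, Haddad, Espinoza.

Baptiste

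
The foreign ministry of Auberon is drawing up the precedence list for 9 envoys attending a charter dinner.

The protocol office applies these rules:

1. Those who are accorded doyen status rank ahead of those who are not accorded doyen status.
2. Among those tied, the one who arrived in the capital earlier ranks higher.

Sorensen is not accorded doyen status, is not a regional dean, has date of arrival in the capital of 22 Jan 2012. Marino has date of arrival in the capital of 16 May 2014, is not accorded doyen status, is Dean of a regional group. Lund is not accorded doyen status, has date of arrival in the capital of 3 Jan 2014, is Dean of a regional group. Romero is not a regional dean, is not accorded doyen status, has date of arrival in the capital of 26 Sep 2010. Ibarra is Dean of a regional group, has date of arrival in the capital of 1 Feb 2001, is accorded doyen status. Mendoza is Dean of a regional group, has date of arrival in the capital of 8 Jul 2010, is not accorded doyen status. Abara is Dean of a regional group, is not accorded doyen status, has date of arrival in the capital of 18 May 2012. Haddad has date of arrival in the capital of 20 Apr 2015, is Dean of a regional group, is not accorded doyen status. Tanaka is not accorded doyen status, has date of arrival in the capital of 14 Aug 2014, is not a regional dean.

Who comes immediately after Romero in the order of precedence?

By the first rule: Ibarra (accorded doyen status); then Mendoza, Romero, Sorensen, Abara, Lund, Marino, Tanaka and Haddad (each not accorded doyen status).
Among Mendoza, Romero, Sorensen, Abara, Lund, Marino, Tanaka and Haddad, by date of arrival in the capital (earlier first): Mendoza (8 Jul 2010) before Romero (26 Sep 2010) before Sorensen (22 Jan 2012) before Abara (18 May 2012) before Lund (3 Jan 2014) before Marino (16 May 2014) before Tanaka (14 Aug 2014) before Haddad (20 Apr 2015).
Order: Ibarra, Mendoza, Romero, Sorensen, Abara, Lund, Marino, Tanaka, Haddad.

Sorensen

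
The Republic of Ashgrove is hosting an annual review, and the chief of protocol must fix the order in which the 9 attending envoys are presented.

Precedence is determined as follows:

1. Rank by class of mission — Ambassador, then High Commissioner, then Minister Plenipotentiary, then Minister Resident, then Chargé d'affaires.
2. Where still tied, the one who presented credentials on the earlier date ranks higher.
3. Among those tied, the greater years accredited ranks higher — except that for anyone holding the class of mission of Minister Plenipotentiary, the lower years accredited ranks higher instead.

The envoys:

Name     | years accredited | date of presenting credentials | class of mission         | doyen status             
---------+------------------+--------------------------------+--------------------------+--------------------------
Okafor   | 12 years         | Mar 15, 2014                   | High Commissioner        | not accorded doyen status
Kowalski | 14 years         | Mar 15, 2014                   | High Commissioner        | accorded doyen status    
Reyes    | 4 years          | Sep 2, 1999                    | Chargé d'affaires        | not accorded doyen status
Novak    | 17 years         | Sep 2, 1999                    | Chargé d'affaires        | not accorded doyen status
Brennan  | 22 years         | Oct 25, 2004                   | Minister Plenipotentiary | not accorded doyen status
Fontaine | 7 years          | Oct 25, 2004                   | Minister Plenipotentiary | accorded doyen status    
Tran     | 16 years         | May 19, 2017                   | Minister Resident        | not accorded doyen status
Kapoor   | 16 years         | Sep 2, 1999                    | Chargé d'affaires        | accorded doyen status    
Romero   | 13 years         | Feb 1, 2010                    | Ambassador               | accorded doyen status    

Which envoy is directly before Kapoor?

Novak

By class of mission: Romero (Ambassador); then Kowalski and Okafor (High Commissioner); then Fontaine and Brennan (Minister Plenipotentiary); then Tran (Minister Resident); then Novak, Kapoor and Reyes (Chargé d'affaires).
Kowalski and Okafor both have date of presenting credentials Mar 15, 2014, so the next rule applies.
Among Kowalski and Okafor, by years accredited (higher first): Kowalski (14 years) before Okafor (12 years).
Fontaine and Brennan both have date of presenting credentials Oct 25, 2004, so the next rule applies.
Among Fontaine and Brennan, by years accredited (lower first) (reversed rule for this group): Fontaine (7 years) before Brennan (22 years).
Novak, Kapoor and Reyes all have date of presenting credentials Sep 2, 1999, so the next rule applies.
Among Novak, Kapoor and Reyes, by years accredited (higher first): Novak (17 years) before Kapoor (16 years) before Reyes (4 years).
Order: Romero, Kowalski, Okafor, Fontaine, Brennan, Tran, Novak, Kapoor, Reyes.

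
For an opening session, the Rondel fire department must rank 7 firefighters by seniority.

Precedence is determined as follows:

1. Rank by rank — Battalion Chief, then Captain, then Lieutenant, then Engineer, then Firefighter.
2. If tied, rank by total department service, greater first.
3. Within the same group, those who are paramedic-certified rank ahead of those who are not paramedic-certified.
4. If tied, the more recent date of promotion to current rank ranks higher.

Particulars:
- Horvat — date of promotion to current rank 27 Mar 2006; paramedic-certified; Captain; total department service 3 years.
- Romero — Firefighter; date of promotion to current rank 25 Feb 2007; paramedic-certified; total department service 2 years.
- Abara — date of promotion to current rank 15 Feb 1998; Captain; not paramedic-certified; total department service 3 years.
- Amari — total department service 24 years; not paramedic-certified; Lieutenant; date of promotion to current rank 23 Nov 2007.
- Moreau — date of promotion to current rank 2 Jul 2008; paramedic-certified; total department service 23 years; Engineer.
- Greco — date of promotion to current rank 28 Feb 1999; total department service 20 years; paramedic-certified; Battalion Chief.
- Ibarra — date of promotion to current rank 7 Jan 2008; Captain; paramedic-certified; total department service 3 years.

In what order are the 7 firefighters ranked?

Greco, Ibarra, Horvat, Abara, Amari, Moreau, Romero

By rank: Greco (Battalion Chief); then Ibarra, Horvat and Abara (Captain); then Amari (Lieutenant); then Moreau (Engineer); then Romero (Firefighter).
Ibarra, Horvat and Abara all have total department service 3 years, so the next rule applies.
Among Ibarra, Horvat and Abara, paramedic-certified before not paramedic-certified: Ibarra and Horvat (paramedic-certified) before Abara (not paramedic-certified).
Among Ibarra and Horvat, by date of promotion to current rank (later first): Ibarra (7 Jan 2008) before Horvat (27 Mar 2006).
Full order: Greco, Ibarra, Horvat, Abara, Amari, Moreau, Romero.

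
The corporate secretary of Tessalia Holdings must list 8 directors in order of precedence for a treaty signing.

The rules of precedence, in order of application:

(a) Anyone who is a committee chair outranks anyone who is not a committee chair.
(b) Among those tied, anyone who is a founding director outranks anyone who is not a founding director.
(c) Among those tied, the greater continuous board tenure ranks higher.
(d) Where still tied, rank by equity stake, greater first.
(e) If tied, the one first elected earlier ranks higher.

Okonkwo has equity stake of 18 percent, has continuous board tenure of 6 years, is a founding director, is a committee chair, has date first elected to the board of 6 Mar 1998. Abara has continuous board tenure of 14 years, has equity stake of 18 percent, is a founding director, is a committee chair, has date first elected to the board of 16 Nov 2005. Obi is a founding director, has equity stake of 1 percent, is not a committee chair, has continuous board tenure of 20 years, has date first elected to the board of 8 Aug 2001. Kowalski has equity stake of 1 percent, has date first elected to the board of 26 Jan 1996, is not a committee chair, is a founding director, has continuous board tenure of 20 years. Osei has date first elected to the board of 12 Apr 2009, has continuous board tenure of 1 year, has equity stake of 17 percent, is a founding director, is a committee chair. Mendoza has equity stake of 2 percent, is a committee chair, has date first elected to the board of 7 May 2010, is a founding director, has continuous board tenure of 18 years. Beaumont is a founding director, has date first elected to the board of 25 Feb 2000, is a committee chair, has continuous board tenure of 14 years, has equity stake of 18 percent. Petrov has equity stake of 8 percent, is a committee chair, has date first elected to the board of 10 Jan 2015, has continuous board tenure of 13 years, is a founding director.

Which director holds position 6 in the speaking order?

Osei

By the first rule: Mendoza, Beaumont, Abara, Petrov, Okonkwo and Osei (each a committee chair); then Kowalski and Obi (both not a committee chair).
Mendoza, Beaumont, Abara, Petrov, Okonkwo and Osei are each a founding director, so the next rule applies.
Among Mendoza, Beaumont, Abara, Petrov, Okonkwo and Osei, by continuous board tenure (higher first): Mendoza (18 years) before Beaumont and Abara (14 years) before Petrov (13 years) before Okonkwo (6 years) before Osei (1 year).
Beaumont and Abara both have equity stake 18 percent, so the next rule applies.
Among Beaumont and Abara, by date first elected to the board (earlier first): Beaumont (25 Feb 2000) before Abara (16 Nov 2005).
Kowalski and Obi are each a founding director, so the next rule applies.
Kowalski and Obi both have continuous board tenure 20 years, so the next rule applies.
Kowalski and Obi both have equity stake 1 percent, so the next rule applies.
Among Kowalski and Obi, by date first elected to the board (earlier first): Kowalski (26 Jan 1996) before Obi (8 Aug 2001).
Order: Mendoza, Beaumont, Abara, Petrov, Okonkwo, Osei, Kowalski, Obi.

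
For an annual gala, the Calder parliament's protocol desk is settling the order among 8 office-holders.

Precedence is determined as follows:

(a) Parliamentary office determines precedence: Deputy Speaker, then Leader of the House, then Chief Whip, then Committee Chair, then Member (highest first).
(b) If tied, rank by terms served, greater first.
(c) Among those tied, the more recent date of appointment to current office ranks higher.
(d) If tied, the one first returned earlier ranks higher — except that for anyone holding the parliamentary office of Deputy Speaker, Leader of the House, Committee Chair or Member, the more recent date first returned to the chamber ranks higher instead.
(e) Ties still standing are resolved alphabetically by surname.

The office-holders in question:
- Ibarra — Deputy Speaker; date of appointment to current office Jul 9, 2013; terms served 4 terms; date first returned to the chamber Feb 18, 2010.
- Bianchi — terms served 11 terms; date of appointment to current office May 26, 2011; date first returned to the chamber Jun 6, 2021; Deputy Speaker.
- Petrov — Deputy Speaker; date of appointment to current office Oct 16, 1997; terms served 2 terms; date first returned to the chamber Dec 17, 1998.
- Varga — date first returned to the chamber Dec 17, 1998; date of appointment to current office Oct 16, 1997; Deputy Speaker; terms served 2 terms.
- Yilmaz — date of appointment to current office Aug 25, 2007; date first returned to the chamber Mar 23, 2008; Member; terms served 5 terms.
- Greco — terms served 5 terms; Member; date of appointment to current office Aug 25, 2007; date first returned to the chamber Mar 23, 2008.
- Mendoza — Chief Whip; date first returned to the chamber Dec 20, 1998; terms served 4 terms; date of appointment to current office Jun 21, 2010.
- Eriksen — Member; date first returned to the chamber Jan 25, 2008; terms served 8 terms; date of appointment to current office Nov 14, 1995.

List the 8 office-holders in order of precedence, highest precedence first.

By parliamentary office: Bianchi, Ibarra, Petrov and Varga (Deputy Speaker); then Mendoza (Chief Whip); then Eriksen, Greco and Yilmaz (Member).
Among Bianchi, Ibarra, Petrov and Varga, by terms served (higher first): Bianchi (11 terms) before Ibarra (4 terms) before Petrov and Varga (2 terms).
Petrov and Varga both have date of appointment to current office Oct 16, 1997, so the next rule applies.
Petrov and Varga both have date first returned to the chamber Dec 17, 1998, so the next rule applies.
Among Petrov and Varga, alphabetically by surname: Petrov before Varga.
Among Eriksen, Greco and Yilmaz, by terms served (higher first): Eriksen (8 terms) before Greco and Yilmaz (5 terms).
Greco and Yilmaz both have date of appointment to current office Aug 25, 2007, so the next rule applies.
Greco and Yilmaz both have date first returned to the chamber Mar 23, 2008, so the next rule applies.
Among Greco and Yilmaz, alphabetically by surname: Greco before Yilmaz.
Full order: Bianchi, Ibarra, Petrov, Varga, Mendoza, Eriksen, Greco, Yilmaz.

Bianchi, Ibarra, Petrov, Varga, Mendoza, Eriksen, Greco, Yilmaz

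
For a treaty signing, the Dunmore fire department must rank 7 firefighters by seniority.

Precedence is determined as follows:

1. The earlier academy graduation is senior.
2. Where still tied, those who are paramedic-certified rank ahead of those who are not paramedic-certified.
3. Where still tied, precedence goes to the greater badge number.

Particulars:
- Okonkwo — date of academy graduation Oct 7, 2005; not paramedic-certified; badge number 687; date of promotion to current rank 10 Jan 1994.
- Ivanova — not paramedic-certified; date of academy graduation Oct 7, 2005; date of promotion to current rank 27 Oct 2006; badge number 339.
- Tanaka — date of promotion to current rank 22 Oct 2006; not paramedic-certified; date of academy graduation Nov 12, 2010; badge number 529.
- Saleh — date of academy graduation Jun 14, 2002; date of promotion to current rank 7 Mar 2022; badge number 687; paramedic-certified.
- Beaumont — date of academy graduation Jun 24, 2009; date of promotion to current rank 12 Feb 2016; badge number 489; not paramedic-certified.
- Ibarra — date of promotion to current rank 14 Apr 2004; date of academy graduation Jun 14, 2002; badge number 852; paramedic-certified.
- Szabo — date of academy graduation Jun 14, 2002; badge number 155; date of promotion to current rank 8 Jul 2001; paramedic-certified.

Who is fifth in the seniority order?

By date of academy graduation (earlier first): Ibarra, Saleh and Szabo (each Jun 14, 2002); then Okonkwo and Ivanova (both Oct 7, 2005); then Beaumont (Jun 24, 2009); then Tanaka (Nov 12, 2010).
Ibarra, Saleh and Szabo are each paramedic-certified, so the next rule applies.
Among Ibarra, Saleh and Szabo, by badge number (higher first): Ibarra (852) before Saleh (687) before Szabo (155).
Okonkwo and Ivanova are each not paramedic-certified, so the next rule applies.
Among Okonkwo and Ivanova, by badge number (higher first): Okonkwo (687) before Ivanova (339).
Order: Ibarra, Saleh, Szabo, Okonkwo, Ivanova, Beaumont, Tanaka.

Ivanova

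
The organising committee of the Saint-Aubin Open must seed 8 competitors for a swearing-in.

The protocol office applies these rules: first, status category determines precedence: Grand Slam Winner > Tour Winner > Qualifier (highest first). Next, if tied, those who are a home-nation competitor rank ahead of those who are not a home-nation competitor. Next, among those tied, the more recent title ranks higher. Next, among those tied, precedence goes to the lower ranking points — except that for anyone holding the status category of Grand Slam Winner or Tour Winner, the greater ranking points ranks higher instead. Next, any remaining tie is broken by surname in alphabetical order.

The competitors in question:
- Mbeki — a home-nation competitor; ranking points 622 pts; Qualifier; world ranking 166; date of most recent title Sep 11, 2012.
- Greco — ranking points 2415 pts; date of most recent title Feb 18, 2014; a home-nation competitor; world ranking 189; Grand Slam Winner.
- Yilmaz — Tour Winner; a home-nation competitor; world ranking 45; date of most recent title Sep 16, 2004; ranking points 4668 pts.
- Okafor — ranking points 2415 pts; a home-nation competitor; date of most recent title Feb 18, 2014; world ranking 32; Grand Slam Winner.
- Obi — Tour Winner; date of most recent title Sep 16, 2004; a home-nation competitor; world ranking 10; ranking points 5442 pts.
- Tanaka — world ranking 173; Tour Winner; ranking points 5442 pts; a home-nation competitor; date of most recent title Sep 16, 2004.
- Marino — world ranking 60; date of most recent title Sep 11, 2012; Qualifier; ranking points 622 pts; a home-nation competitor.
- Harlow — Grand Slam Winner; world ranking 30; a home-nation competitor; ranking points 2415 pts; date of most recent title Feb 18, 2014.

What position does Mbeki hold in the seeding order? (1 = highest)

By status category: Greco, Harlow and Okafor (Grand Slam Winner); then Obi, Tanaka and Yilmaz (Tour Winner); then Marino and Mbeki (Qualifier).
Greco, Harlow and Okafor are each a home-nation competitor, so the next rule applies.
Greco, Harlow and Okafor all have date of most recent title Feb 18, 2014, so the next rule applies.
Greco, Harlow and Okafor all have ranking points 2415 pts, so the next rule applies.
Among Greco, Harlow and Okafor, alphabetically by surname: Greco before Harlow before Okafor.
Obi, Tanaka and Yilmaz are each a home-nation competitor, so the next rule applies.
Obi, Tanaka and Yilmaz all have date of most recent title Sep 16, 2004, so the next rule applies.
Among Obi, Tanaka and Yilmaz, by ranking points (higher first) (reversed rule for this group): Obi and Tanaka (5442 pts) before Yilmaz (4668 pts).
Among Obi and Tanaka, alphabetically by surname: Obi before Tanaka.
Marino and Mbeki are each a home-nation competitor, so the next rule applies.
Marino and Mbeki both have date of most recent title Sep 11, 2012, so the next rule applies.
Marino and Mbeki both have ranking points 622 pts, so the next rule applies.
Among Marino and Mbeki, alphabetically by surname: Marino before Mbeki.
Order: Greco, Harlow, Okafor, Obi, Tanaka, Yilmaz, Marino, Mbeki. So position 8.

8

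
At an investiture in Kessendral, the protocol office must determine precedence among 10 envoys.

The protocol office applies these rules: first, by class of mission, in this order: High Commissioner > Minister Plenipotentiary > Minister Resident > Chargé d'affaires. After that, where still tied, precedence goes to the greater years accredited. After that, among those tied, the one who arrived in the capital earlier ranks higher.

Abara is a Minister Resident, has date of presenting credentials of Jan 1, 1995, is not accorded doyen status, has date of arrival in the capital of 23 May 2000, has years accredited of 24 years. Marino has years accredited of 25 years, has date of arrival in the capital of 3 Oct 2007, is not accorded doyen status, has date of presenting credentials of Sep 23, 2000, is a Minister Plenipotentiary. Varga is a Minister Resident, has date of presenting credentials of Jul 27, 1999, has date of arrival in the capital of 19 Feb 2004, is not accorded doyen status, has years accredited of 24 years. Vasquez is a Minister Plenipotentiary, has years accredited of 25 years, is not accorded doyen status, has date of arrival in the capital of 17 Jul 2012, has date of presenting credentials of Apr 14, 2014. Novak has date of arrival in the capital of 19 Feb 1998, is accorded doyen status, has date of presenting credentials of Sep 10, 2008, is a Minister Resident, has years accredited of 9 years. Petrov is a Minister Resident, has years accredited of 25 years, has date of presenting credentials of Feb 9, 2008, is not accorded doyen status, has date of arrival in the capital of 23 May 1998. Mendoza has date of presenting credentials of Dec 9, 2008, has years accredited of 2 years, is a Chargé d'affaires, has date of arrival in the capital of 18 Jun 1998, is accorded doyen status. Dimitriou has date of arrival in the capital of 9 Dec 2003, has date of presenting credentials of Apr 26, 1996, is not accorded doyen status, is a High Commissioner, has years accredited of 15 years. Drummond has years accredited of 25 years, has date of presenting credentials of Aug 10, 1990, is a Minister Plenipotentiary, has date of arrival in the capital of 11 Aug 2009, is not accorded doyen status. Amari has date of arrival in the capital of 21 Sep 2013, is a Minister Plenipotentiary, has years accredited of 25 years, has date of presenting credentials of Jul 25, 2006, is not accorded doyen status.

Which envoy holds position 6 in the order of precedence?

Petrov

By class of mission: Dimitriou (High Commissioner); then Marino, Drummond, Vasquez and Amari (Minister Plenipotentiary); then Petrov, Abara, Varga and Novak (Minister Resident); then Mendoza (Chargé d'affaires).
Marino, Drummond, Vasquez and Amari all have years accredited 25 years, so the next rule applies.
Among Marino, Drummond, Vasquez and Amari, by date of arrival in the capital (earlier first): Marino (3 Oct 2007) before Drummond (11 Aug 2009) before Vasquez (17 Jul 2012) before Amari (21 Sep 2013).
Among Petrov, Abara, Varga and Novak, by years accredited (higher first): Petrov (25 years) before Abara and Varga (24 years) before Novak (9 years).
Among Abara and Varga, by date of arrival in the capital (earlier first): Abara (23 May 2000) before Varga (19 Feb 2004).
Order: Dimitriou, Marino, Drummond, Vasquez, Amari, Petrov, Abara, Varga, Novak, Mendoza.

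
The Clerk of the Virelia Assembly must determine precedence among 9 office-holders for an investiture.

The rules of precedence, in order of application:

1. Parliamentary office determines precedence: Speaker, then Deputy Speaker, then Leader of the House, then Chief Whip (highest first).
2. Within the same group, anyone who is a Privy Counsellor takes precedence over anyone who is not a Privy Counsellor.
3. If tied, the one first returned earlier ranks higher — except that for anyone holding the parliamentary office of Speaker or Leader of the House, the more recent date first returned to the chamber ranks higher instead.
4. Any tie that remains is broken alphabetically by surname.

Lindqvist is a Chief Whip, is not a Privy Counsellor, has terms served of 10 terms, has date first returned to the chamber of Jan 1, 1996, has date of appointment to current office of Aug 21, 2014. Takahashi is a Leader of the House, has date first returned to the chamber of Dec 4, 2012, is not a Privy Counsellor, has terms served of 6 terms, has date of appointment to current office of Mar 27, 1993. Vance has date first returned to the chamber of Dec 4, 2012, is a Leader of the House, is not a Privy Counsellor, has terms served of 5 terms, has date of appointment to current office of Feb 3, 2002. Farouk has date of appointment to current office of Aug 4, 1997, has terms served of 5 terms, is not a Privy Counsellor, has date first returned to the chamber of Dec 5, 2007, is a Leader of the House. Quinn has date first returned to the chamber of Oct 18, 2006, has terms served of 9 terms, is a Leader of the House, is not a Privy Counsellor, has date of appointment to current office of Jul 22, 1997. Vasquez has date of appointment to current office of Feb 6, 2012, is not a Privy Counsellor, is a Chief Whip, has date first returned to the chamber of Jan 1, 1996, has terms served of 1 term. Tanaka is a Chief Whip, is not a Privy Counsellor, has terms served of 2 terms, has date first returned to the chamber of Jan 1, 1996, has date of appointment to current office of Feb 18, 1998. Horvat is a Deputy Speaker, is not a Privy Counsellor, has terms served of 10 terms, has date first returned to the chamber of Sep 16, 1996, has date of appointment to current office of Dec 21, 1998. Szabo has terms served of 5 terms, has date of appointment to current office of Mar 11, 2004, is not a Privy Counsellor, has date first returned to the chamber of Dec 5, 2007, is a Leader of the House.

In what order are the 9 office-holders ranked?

By parliamentary office: Horvat (Deputy Speaker); then Takahashi, Vance, Farouk, Szabo and Quinn (Leader of the House); then Lindqvist, Tanaka and Vasquez (Chief Whip).
Takahashi, Vance, Farouk, Szabo and Quinn are each not a Privy Counsellor, so the next rule applies.
Among Takahashi, Vance, Farouk, Szabo and Quinn, by date first returned to the chamber (later first) (reversed rule for this group): Takahashi and Vance (Dec 4, 2012) before Farouk and Szabo (Dec 5, 2007) before Quinn (Oct 18, 2006).
Among Takahashi and Vance, alphabetically by surname: Takahashi before Vance.
Among Farouk and Szabo, alphabetically by surname: Farouk before Szabo.
Lindqvist, Tanaka and Vasquez are each not a Privy Counsellor, so the next rule applies.
Lindqvist, Tanaka and Vasquez all have date first returned to the chamber Jan 1, 1996, so the next rule applies.
Among Lindqvist, Tanaka and Vasquez, alphabetically by surname: Lindqvist before Tanaka before Vasquez.
Full order: Horvat, Takahashi, Vance, Farouk, Szabo, Quinn, Lindqvist, Tanaka, Vasquez.

Horvat, Takahashi, Vance, Farouk, Szabo, Quinn, Lindqvist, Tanaka, Vasquez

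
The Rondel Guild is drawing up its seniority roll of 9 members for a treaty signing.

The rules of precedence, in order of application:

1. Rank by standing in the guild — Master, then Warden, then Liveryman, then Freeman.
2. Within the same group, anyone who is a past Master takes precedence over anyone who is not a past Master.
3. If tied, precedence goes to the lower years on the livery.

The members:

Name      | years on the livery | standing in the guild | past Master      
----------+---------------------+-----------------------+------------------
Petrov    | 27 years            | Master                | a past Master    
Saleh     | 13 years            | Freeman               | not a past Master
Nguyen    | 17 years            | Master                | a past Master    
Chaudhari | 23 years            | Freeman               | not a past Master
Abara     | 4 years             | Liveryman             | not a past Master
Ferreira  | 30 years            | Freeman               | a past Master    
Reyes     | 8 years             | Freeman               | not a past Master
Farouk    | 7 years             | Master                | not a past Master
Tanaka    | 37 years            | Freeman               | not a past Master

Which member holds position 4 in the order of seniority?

By standing in the guild: Nguyen, Petrov and Farouk (Master); then Abara (Liveryman); then Ferreira, Reyes, Saleh, Chaudhari and Tanaka (Freeman).
Among Nguyen, Petrov and Farouk, a past Master before not a past Master: Nguyen and Petrov (a past Master) before Farouk (not a past Master).
Among Nguyen and Petrov, by years on the livery (lower first): Nguyen (17 years) before Petrov (27 years).
Among Ferreira, Reyes, Saleh, Chaudhari and Tanaka, a past Master before not a past Master: Ferreira (a past Master) before Reyes, Saleh, Chaudhari and Tanaka (not a past Master).
Among Reyes, Saleh, Chaudhari and Tanaka, by years on the livery (lower first): Reyes (8 years) before Saleh (13 years) before Chaudhari (23 years) before Tanaka (37 years).
Order: Nguyen, Petrov, Farouk, Abara, Ferreira, Reyes, Saleh, Chaudhari, Tanaka.

Abara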